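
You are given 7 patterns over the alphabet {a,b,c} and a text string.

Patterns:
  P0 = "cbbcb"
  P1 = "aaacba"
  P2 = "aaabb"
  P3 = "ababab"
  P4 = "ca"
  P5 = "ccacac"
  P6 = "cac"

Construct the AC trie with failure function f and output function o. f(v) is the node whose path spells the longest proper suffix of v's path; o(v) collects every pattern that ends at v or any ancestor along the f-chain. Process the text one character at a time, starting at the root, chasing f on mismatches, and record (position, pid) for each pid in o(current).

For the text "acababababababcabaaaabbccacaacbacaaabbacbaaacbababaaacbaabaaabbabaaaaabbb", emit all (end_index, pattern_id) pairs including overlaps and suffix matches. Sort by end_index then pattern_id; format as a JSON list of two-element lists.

Build:
Trie (insert patterns):
  n0 'ε': a→6 c→1
  n1 'c': a→19 b→2 c→20
  n2 'cb': b→3
  n3 'cbb': c→4
  n4 'cbbc': b→5
  n5 'cbbcb': ·  [P0 ends]
  n6 'a': a→7 b→14
  n7 'aa': a→8
  n8 'aaa': b→12 c→9
  n9 'aaac': b→10
  n10 'aaacb': a→11
  n11 'aaacba': ·  [P1 ends]
  n12 'aaab': b→13
  n13 'aaabb': ·  [P2 ends]
  n14 'ab': a→15
  n15 'aba': b→16
  n16 'abab': a→17
  n17 'ababa': b→18
  n18 'ababab': ·  [P3 ends]
  n19 'ca': c→25  [P4 ends]
  n20 'cc': a→21
  n21 'cca': c→22
  n22 'ccac': a→23
  n23 'ccaca': c→24
  n24 'ccacac': ·  [P5 ends]
  n25 'cac': ·  [P6 ends]

Failure links (BFS by depth):
  fail(1) 'c': from fail(0)=0 chase 'c': 0 ⇒ 0;  out=∅∪out(0)=∅
  fail(6) 'a': from fail(0)=0 chase 'a': 0 ⇒ 0;  out=∅∪out(0)=∅
  fail(2) 'cb': from fail(1)=0 chase 'b': 0 ⇒ 0;  out=∅∪out(0)=∅
  fail(7) 'aa': from fail(6)=0 chase 'a': 0 ⇒ 6;  out=∅∪out(6)=∅
  fail(14) 'ab': from fail(6)=0 chase 'b': 0 ⇒ 0;  out=∅∪out(0)=∅
  fail(19) 'ca': from fail(1)=0 chase 'a': 0 ⇒ 6;  out={4}∪out(6)={4}
  fail(20) 'cc': from fail(1)=0 chase 'c': 0 ⇒ 1;  out=∅∪out(1)=∅
  fail(3) 'cbb': from fail(2)=0 chase 'b': 0 ⇒ 0;  out=∅∪out(0)=∅
  fail(8) 'aaa': from fail(7)=6 chase 'a': 6 ⇒ 7;  out=∅∪out(7)=∅
  fail(15) 'aba': from fail(14)=0 chase 'a': 0 ⇒ 6;  out=∅∪out(6)=∅
  fail(21) 'cca': from fail(20)=1 chase 'a': 1 ⇒ 19;  out=∅∪out(19)={4}
  fail(25) 'cac': from fail(19)=6 chase 'c': 6→0 ⇒ 1;  out={6}∪out(1)={6}
  fail(4) 'cbbc': from fail(3)=0 chase 'c': 0 ⇒ 1;  out=∅∪out(1)=∅
  fail(9) 'aaac': from fail(8)=7 chase 'c': 7→6→0 ⇒ 1;  out=∅∪out(1)=∅
  fail(12) 'aaab': from fail(8)=7 chase 'b': 7→6 ⇒ 14;  out=∅∪out(14)=∅
  fail(16) 'abab': from fail(15)=6 chase 'b': 6 ⇒ 14;  out=∅∪out(14)=∅
  fail(22) 'ccac': from fail(21)=19 chase 'c': 19 ⇒ 25;  out=∅∪out(25)={6}
  fail(5) 'cbbcb': from fail(4)=1 chase 'b': 1 ⇒ 2;  out={0}∪out(2)={0}
  fail(10) 'aaacb': from fail(9)=1 chase 'b': 1 ⇒ 2;  out=∅∪out(2)=∅
  fail(13) 'aaabb': from fail(12)=14 chase 'b': 14→0 ⇒ 0;  out={2}∪out(0)={2}
  fail(17) 'ababa': from fail(16)=14 chase 'a': 14 ⇒ 15;  out=∅∪out(15)=∅
  fail(23) 'ccaca': from fail(22)=25 chase 'a': 25→1 ⇒ 19;  out=∅∪out(19)={4}
  fail(11) 'aaacba': from fail(10)=2 chase 'a': 2→0 ⇒ 6;  out={1}∪out(6)={1}
  fail(18) 'ababab': from fail(17)=15 chase 'b': 15 ⇒ 16;  out={3}∪out(16)={3}
  fail(24) 'ccacac': from fail(23)=19 chase 'c': 19 ⇒ 25;  out={5}∪out(25)={5,6}

Run:
pos 0 'a': at 6
pos 1 'c': at 1 (fail-walked)
pos 2 'a': at 19  ** P4@[1:2]
pos 3 'b': at 14 (fail-walked)
pos 4 'a': at 15
pos 5 'b': at 16
pos 6 'a': at 17
pos 7 'b': at 18  ** P3@[2:7]
pos 8 'a': at 17 (fail-walked)
pos 9 'b': at 18  ** P3@[4:9]
pos 10 'a': at 17 (fail-walked)
pos 11 'b': at 18  ** P3@[6:11]
pos 12 'a': at 17 (fail-walked)
pos 13 'b': at 18  ** P3@[8:13]
pos 14 'c': at 1 (fail-walked)
pos 15 'a': at 19  ** P4@[14:15]
pos 16 'b': at 14 (fail-walked)
pos 17 'a': at 15
pos 18 'a': at 7 (fail-walked)
pos 19 'a': at 8
pos 20 'a': at 8 (fail-walked)
pos 21 'b': at 12
pos 22 'b': at 13  ** P2@[18:22]
pos 23 'c': at 1 (fail-walked)
pos 24 'c': at 20
pos 25 'a': at 21  ** P4@[24:25]
pos 26 'c': at 22  ** P6@[24:26]
pos 27 'a': at 23  ** P4@[26:27]
pos 28 'a': at 7 (fail-walked)
pos 29 'c': at 1 (fail-walked)
pos 30 'b': at 2
pos 31 'a': at 6 (fail-walked)
pos 32 'c': at 1 (fail-walked)
pos 33 'a': at 19  ** P4@[32:33]
pos 34 'a': at 7 (fail-walked)
pos 35 'a': at 8
pos 36 'b': at 12
pos 37 'b': at 13  ** P2@[33:37]
pos 38 'a': at 6 (fail-walked)
pos 39 'c': at 1 (fail-walked)
pos 40 'b': at 2
pos 41 'a': at 6 (fail-walked)
pos 42 'a': at 7
pos 43 'a': at 8
pos 44 'c': at 9
pos 45 'b': at 10
pos 46 'a': at 11  ** P1@[41:46]
pos 47 'b': at 14 (fail-walked)
pos 48 'a': at 15
pos 49 'b': at 16
pos 50 'a': at 17
pos 51 'a': at 7 (fail-walked)
pos 52 'a': at 8
pos 53 'c': at 9
pos 54 'b': at 10
pos 55 'a': at 11  ** P1@[50:55]
pos 56 'a': at 7 (fail-walked)
pos 57 'b': at 14 (fail-walked)
pos 58 'a': at 15
pos 59 'a': at 7 (fail-walked)
pos 60 'a': at 8
pos 61 'b': at 12
pos 62 'b': at 13  ** P2@[58:62]
pos 63 'a': at 6 (fail-walked)
pos 64 'b': at 14
pos 65 'a': at 15
pos 66 'a': at 7 (fail-walked)
pos 67 'a': at 8
pos 68 'a': at 8 (fail-walked)
pos 69 'a': at 8 (fail-walked)
pos 70 'b': at 12
pos 71 'b': at 13  ** P2@[67:71]
pos 72 'b': at 0 (fail-walked)

Matches: [[2,4],[7,3],[9,3],[11,3],[13,3],[15,4],[22,2],[25,4],[26,6],[27,4],[33,4],[37,2],[46,1],[55,1],[62,2],[71,2]]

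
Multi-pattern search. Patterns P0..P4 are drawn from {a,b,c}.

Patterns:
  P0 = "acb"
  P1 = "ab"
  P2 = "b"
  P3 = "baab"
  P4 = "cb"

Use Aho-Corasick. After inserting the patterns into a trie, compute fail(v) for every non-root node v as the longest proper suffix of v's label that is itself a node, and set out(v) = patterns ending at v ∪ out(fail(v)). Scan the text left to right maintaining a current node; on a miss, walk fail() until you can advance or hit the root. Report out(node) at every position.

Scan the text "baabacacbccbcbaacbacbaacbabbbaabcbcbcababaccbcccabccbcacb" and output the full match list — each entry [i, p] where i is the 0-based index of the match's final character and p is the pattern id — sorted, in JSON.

Build:
Trie nodes:
  0='ε' goto a→1 b→5 c→9
  1='a' goto b→4 c→2
  2='ac' goto b→3
  3='acb' goto ·  [P0 ends]
  4='ab' goto ·  [P1 ends]
  5='b' goto a→6  [P2 ends]
  6='ba' goto a→7
  7='baa' goto b→8
  8='baab' goto ·  [P3 ends]
  9='c' goto b→10
  10='cb' goto ·  [P4 ends]

Failure links (BFS by depth):
  fail(1) 'a': from fail(0)=0 chase 'a': 0 ⇒ 0;  out=∅∪out(0)=∅
  fail(5) 'b': from fail(0)=0 chase 'b': 0 ⇒ 0;  out={2}∪out(0)={2}
  fail(9) 'c': from fail(0)=0 chase 'c': 0 ⇒ 0;  out=∅∪out(0)=∅
  fail(2) 'ac': from fail(1)=0 chase 'c': 0 ⇒ 9;  out=∅∪out(9)=∅
  fail(4) 'ab': from fail(1)=0 chase 'b': 0 ⇒ 5;  out={1}∪out(5)={1,2}
  fail(6) 'ba': from fail(5)=0 chase 'a': 0 ⇒ 1;  out=∅∪out(1)=∅
  fail(10) 'cb': from fail(9)=0 chase 'b': 0 ⇒ 5;  out={4}∪out(5)={2,4}
  fail(3) 'acb': from fail(2)=9 chase 'b': 9 ⇒ 10;  out={0}∪out(10)={0,2,4}
  fail(7) 'baa': from fail(6)=1 chase 'a': 1→0 ⇒ 1;  out=∅∪out(1)=∅
  fail(8) 'baab': from fail(7)=1 chase 'b': 1 ⇒ 4;  out={3}∪out(4)={1,2,3}

Run:
[0] read 'b'  n0⇒n5  → match P2@[0:0]
[1] read 'a'  n5⇒n6
[2] read 'a'  n6⇒n7
[3] read 'b'  n7⇒n8  → match P1@[2:3],P2@[3:3],P3@[0:3]
[4] read 'a'  n8⇒n6 (via fail)
[5] read 'c'  n6⇒n2 (via fail)
[6] read 'a'  n2⇒n1 (via fail)
[7] read 'c'  n1⇒n2
[8] read 'b'  n2⇒n3  → match P0@[6:8],P2@[8:8],P4@[7:8]
[9] read 'c'  n3⇒n9 (via fail)
[10] read 'c'  n9⇒n9 (via fail)
[11] read 'b'  n9⇒n10  → match P2@[11:11],P4@[10:11]
[12] read 'c'  n10⇒n9 (via fail)
[13] read 'b'  n9⇒n10  → match P2@[13:13],P4@[12:13]
[14] read 'a'  n10⇒n6 (via fail)
[15] read 'a'  n6⇒n7
[16] read 'c'  n7⇒n2 (via fail)
[17] read 'b'  n2⇒n3  → match P0@[15:17],P2@[17:17],P4@[16:17]
[18] read 'a'  n3⇒n6 (via fail)
[19] read 'c'  n6⇒n2 (via fail)
[20] read 'b'  n2⇒n3  → match P0@[18:20],P2@[20:20],P4@[19:20]
[21] read 'a'  n3⇒n6 (via fail)
[22] read 'a'  n6⇒n7
[23] read 'c'  n7⇒n2 (via fail)
[24] read 'b'  n2⇒n3  → match P0@[22:24],P2@[24:24],P4@[23:24]
[25] read 'a'  n3⇒n6 (via fail)
[26] read 'b'  n6⇒n4 (via fail)  → match P1@[25:26],P2@[26:26]
[27] read 'b'  n4⇒n5 (via fail)  → match P2@[27:27]
[28] read 'b'  n5⇒n5 (via fail)  → match P2@[28:28]
[29] read 'a'  n5⇒n6
[30] read 'a'  n6⇒n7
[31] read 'b'  n7⇒n8  → match P1@[30:31],P2@[31:31],P3@[28:31]
[32] read 'c'  n8⇒n9 (via fail)
[33] read 'b'  n9⇒n10  → match P2@[33:33],P4@[32:33]
[34] read 'c'  n10⇒n9 (via fail)
[35] read 'b'  n9⇒n10  → match P2@[35:35],P4@[34:35]
[36] read 'c'  n10⇒n9 (via fail)
[37] read 'a'  n9⇒n1 (via fail)
[38] read 'b'  n1⇒n4  → match P1@[37:38],P2@[38:38]
[39] read 'a'  n4⇒n6 (via fail)
[40] read 'b'  n6⇒n4 (via fail)  → match P1@[39:40],P2@[40:40]
[41] read 'a'  n4⇒n6 (via fail)
[42] read 'c'  n6⇒n2 (via fail)
[43] read 'c'  n2⇒n9 (via fail)
[44] read 'b'  n9⇒n10  → match P2@[44:44],P4@[43:44]
[45] read 'c'  n10⇒n9 (via fail)
[46] read 'c'  n9⇒n9 (via fail)
[47] read 'c'  n9⇒n9 (via fail)
[48] read 'a'  n9⇒n1 (via fail)
[49] read 'b'  n1⇒n4  → match P1@[48:49],P2@[49:49]
[50] read 'c'  n4⇒n9 (via fail)
[51] read 'c'  n9⇒n9 (via fail)
[52] read 'b'  n9⇒n10  → match P2@[52:52],P4@[51:52]
[53] read 'c'  n10⇒n9 (via fail)
[54] read 'a'  n9⇒n1 (via fail)
[55] read 'c'  n1⇒n2
[56] read 'b'  n2⇒n3  → match P0@[54:56],P2@[56:56],P4@[55:56]

All matches (sorted): [[0,2],[3,1],[3,2],[3,3],[8,0],[8,2],[8,4],[11,2],[11,4],[13,2],[13,4],[17,0],[17,2],[17,4],[20,0],[20,2],[20,4],[24,0],[24,2],[24,4],[26,1],[26,2],[27,2],[28,2],[31,1],[31,2],[31,3],[33,2],[33,4],[35,2],[35,4],[38,1],[38,2],[40,1],[40,2],[44,2],[44,4],[49,1],[49,2],[52,2],[52,4],[56,0],[56,2],[56,4]]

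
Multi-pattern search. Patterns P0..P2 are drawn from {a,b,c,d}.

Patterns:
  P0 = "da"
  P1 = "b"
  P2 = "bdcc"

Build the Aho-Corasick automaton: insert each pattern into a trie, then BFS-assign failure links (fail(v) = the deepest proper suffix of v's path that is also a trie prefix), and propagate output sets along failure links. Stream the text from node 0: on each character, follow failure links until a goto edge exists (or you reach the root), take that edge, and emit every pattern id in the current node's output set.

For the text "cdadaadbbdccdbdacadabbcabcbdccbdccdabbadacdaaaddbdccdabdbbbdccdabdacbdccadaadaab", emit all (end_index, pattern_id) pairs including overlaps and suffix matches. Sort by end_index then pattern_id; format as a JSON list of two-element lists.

Construct AC machine:
Trie (insert patterns):
  n0 'ε': b→3 d→1
  n1 'd': a→2
  n2 'da': ·  [P0 ends]
  n3 'b': d→4  [P1 ends]
  n4 'bd': c→5
  n5 'bdc': c→6
  n6 'bdcc': ·  [P2 ends]

Failure links (BFS by depth):
  n1('d'): parent n0 fail=0; on 'd' 0 → fail=0;  out ∅∪∅=∅
  n3('b'): parent n0 fail=0; on 'b' 0 → fail=0;  out {1}∪∅={1}
  n2('da'): parent n1 fail=0; on 'a' 0 → fail=0;  out {0}∪∅={0}
  n4('bd'): parent n3 fail=0; on 'd' 0 → fail=1;  out ∅∪∅=∅
  n5('bdc'): parent n4 fail=1; on 'c' 1→0 → fail=0;  out ∅∪∅=∅
  n6('bdcc'): parent n5 fail=0; on 'c' 0 → fail=0;  out {2}∪∅={2}

Scan:
[0] read 'c'  n0⇒n0
[1] read 'd'  n0⇒n1
[2] read 'a'  n1⇒n2  emit P0@[1:2]
[3] read 'd'  n2⇒n1 ·f
[4] read 'a'  n1⇒n2  emit P0@[3:4]
[5] read 'a'  n2⇒n0 ·f
[6] read 'd'  n0⇒n1
[7] read 'b'  n1⇒n3 ·f  emit P1@[7:7]
[8] read 'b'  n3⇒n3 ·f  emit P1@[8:8]
[9] read 'd'  n3⇒n4
[10] read 'c'  n4⇒n5
[11] read 'c'  n5⇒n6  emit P2@[8:11]
[12] read 'd'  n6⇒n1 ·f
[13] read 'b'  n1⇒n3 ·f  emit P1@[13:13]
[14] read 'd'  n3⇒n4
[15] read 'a'  n4⇒n2 ·f  emit P0@[14:15]
[16] read 'c'  n2⇒n0 ·f
[17] read 'a'  n0⇒n0
[18] read 'd'  n0⇒n1
[19] read 'a'  n1⇒n2  emit P0@[18:19]
[20] read 'b'  n2⇒n3 ·f  emit P1@[20:20]
[21] read 'b'  n3⇒n3 ·f  emit P1@[21:21]
[22] read 'c'  n3⇒n0 ·f
[23] read 'a'  n0⇒n0
[24] read 'b'  n0⇒n3  emit P1@[24:24]
[25] read 'c'  n3⇒n0 ·f
[26] read 'b'  n0⇒n3  emit P1@[26:26]
[27] read 'd'  n3⇒n4
[28] read 'c'  n4⇒n5
[29] read 'c'  n5⇒n6  emit P2@[26:29]
[30] read 'b'  n6⇒n3 ·f  emit P1@[30:30]
[31] read 'd'  n3⇒n4
[32] read 'c'  n4⇒n5
[33] read 'c'  n5⇒n6  emit P2@[30:33]
[34] read 'd'  n6⇒n1 ·f
[35] read 'a'  n1⇒n2  emit P0@[34:35]
[36] read 'b'  n2⇒n3 ·f  emit P1@[36:36]
[37] read 'b'  n3⇒n3 ·f  emit P1@[37:37]
[38] read 'a'  n3⇒n0 ·f
[39] read 'd'  n0⇒n1
[40] read 'a'  n1⇒n2  emit P0@[39:40]
[41] read 'c'  n2⇒n0 ·f
[42] read 'd'  n0⇒n1
[43] read 'a'  n1⇒n2  emit P0@[42:43]
[44] read 'a'  n2⇒n0 ·f
[45] read 'a'  n0⇒n0
[46] read 'd'  n0⇒n1
[47] read 'd'  n1⇒n1 ·f
[48] read 'b'  n1⇒n3 ·f  emit P1@[48:48]
[49] read 'd'  n3⇒n4
[50] read 'c'  n4⇒n5
[51] read 'c'  n5⇒n6  emit P2@[48:51]
[52] read 'd'  n6⇒n1 ·f
[53] read 'a'  n1⇒n2  emit P0@[52:53]
[54] read 'b'  n2⇒n3 ·f  emit P1@[54:54]
[55] read 'd'  n3⇒n4
[56] read 'b'  n4⇒n3 ·f  emit P1@[56:56]
[57] read 'b'  n3⇒n3 ·f  emit P1@[57:57]
[58] read 'b'  n3⇒n3 ·f  emit P1@[58:58]
[59] read 'd'  n3⇒n4
[60] read 'c'  n4⇒n5
[61] read 'c'  n5⇒n6  emit P2@[58:61]
[62] read 'd'  n6⇒n1 ·f
[63] read 'a'  n1⇒n2  emit P0@[62:63]
[64] read 'b'  n2⇒n3 ·f  emit P1@[64:64]
[65] read 'd'  n3⇒n4
[66] read 'a'  n4⇒n2 ·f  emit P0@[65:66]
[67] read 'c'  n2⇒n0 ·f
[68] read 'b'  n0⇒n3  emit P1@[68:68]
[69] read 'd'  n3⇒n4
[70] read 'c'  n4⇒n5
[71] read 'c'  n5⇒n6  emit P2@[68:71]
[72] read 'a'  n6⇒n0 ·f
[73] read 'd'  n0⇒n1
[74] read 'a'  n1⇒n2  emit P0@[73:74]
[75] read 'a'  n2⇒n0 ·f
[76] read 'd'  n0⇒n1
[77] read 'a'  n1⇒n2  emit P0@[76:77]
[78] read 'a'  n2⇒n0 ·f
[79] read 'b'  n0⇒n3  emit P1@[79:79]

All matches (sorted): [[2,0],[4,0],[7,1],[8,1],[11,2],[13,1],[15,0],[19,0],[20,1],[21,1],[24,1],[26,1],[29,2],[30,1],[33,2],[35,0],[36,1],[37,1],[40,0],[43,0],[48,1],[51,2],[53,0],[54,1],[56,1],[57,1],[58,1],[61,2],[63,0],[64,1],[66,0],[68,1],[71,2],[74,0],[77,0],[79,1]]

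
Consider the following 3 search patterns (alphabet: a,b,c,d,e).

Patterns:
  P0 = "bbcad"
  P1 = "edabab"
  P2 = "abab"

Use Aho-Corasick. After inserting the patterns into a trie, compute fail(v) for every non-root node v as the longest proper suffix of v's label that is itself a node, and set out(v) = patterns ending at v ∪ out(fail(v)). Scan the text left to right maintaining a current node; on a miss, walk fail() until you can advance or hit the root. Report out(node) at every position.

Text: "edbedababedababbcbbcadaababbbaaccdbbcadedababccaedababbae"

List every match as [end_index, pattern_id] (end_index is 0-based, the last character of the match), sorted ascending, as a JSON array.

Build:
Trie (insert patterns):
  0='ε' goto a→12 b→1 e→6
  1='b' goto b→2
  2='bb' goto c→3
  3='bbc' goto a→4
  4='bbca' goto d→5
  5='bbcad' goto ·  ←P0
  6='e' goto d→7
  7='ed' goto a→8
  8='eda' goto b→9
  9='edab' goto a→10
  10='edaba' goto b→11
  11='edabab' goto ·  ←P1
  12='a' goto b→13
  13='ab' goto a→14
  14='aba' goto b→15
  15='abab' goto ·  ←P2

Failure links (BFS by depth):
  fail(1) 'b': from fail(0)=0 chase 'b': 0 ⇒ 0;  out=∅∪out(0)=∅
  fail(6) 'e': from fail(0)=0 chase 'e': 0 ⇒ 0;  out=∅∪out(0)=∅
  fail(12) 'a': from fail(0)=0 chase 'a': 0 ⇒ 0;  out=∅∪out(0)=∅
  fail(2) 'bb': from fail(1)=0 chase 'b': 0 ⇒ 1;  out=∅∪out(1)=∅
  fail(7) 'ed': from fail(6)=0 chase 'd': 0 ⇒ 0;  out=∅∪out(0)=∅
  fail(13) 'ab': from fail(12)=0 chase 'b': 0 ⇒ 1;  out=∅∪out(1)=∅
  fail(3) 'bbc': from fail(2)=1 chase 'c': 1→0 ⇒ 0;  out=∅∪out(0)=∅
  fail(8) 'eda': from fail(7)=0 chase 'a': 0 ⇒ 12;  out=∅∪out(12)=∅
  fail(14) 'aba': from fail(13)=1 chase 'a': 1→0 ⇒ 12;  out=∅∪out(12)=∅
  fail(4) 'bbca': from fail(3)=0 chase 'a': 0 ⇒ 12;  out=∅∪out(12)=∅
  fail(9) 'edab': from fail(8)=12 chase 'b': 12 ⇒ 13;  out=∅∪out(13)=∅
  fail(15) 'abab': from fail(14)=12 chase 'b': 12 ⇒ 13;  out={2}∪out(13)={2}
  fail(5) 'bbcad': from fail(4)=12 chase 'd': 12→0 ⇒ 0;  out={0}∪out(0)={0}
  fail(10) 'edaba': from fail(9)=13 chase 'a': 13 ⇒ 14;  out=∅∪out(14)=∅
  fail(11) 'edabab': from fail(10)=14 chase 'b': 14 ⇒ 15;  out={1}∪out(15)={1,2}

Scan:
[0] read 'e'  n0⇒n6
[1] read 'd'  n6⇒n7
[2] read 'b'  n7⇒n1 (fail-walked)
[3] read 'e'  n1⇒n6 (fail-walked)
[4] read 'd'  n6⇒n7
[5] read 'a'  n7⇒n8
[6] read 'b'  n8⇒n9
[7] read 'a'  n9⇒n10
[8] read 'b'  n10⇒n11  emit P1@[3:8],P2@[5:8]
[9] read 'e'  n11⇒n6 (fail-walked)
[10] read 'd'  n6⇒n7
[11] read 'a'  n7⇒n8
[12] read 'b'  n8⇒n9
[13] read 'a'  n9⇒n10
[14] read 'b'  n10⇒n11  emit P1@[9:14],P2@[11:14]
[15] read 'b'  n11⇒n2 (fail-walked)
[16] read 'c'  n2⇒n3
[17] read 'b'  n3⇒n1 (fail-walked)
[18] read 'b'  n1⇒n2
[19] read 'c'  n2⇒n3
[20] read 'a'  n3⇒n4
[21] read 'd'  n4⇒n5  emit P0@[17:21]
[22] read 'a'  n5⇒n12 (fail-walked)
[23] read 'a'  n12⇒n12 (fail-walked)
[24] read 'b'  n12⇒n13
[25] read 'a'  n13⇒n14
[26] read 'b'  n14⇒n15  emit P2@[23:26]
[27] read 'b'  n15⇒n2 (fail-walked)
[28] read 'b'  n2⇒n2 (fail-walked)
[29] read 'a'  n2⇒n12 (fail-walked)
[30] read 'a'  n12⇒n12 (fail-walked)
[31] read 'c'  n12⇒n0 (fail-walked)
[32] read 'c'  n0⇒n0
[33] read 'd'  n0⇒n0
[34] read 'b'  n0⇒n1
[35] read 'b'  n1⇒n2
[36] read 'c'  n2⇒n3
[37] read 'a'  n3⇒n4
[38] read 'd'  n4⇒n5  emit P0@[34:38]
[39] read 'e'  n5⇒n6 (fail-walked)
[40] read 'd'  n6⇒n7
[41] read 'a'  n7⇒n8
[42] read 'b'  n8⇒n9
[43] read 'a'  n9⇒n10
[44] read 'b'  n10⇒n11  emit P1@[39:44],P2@[41:44]
[45] read 'c'  n11⇒n0 (fail-walked)
[46] read 'c'  n0⇒n0
[47] read 'a'  n0⇒n12
[48] read 'e'  n12⇒n6 (fail-walked)
[49] read 'd'  n6⇒n7
[50] read 'a'  n7⇒n8
[51] read 'b'  n8⇒n9
[52] read 'a'  n9⇒n10
[53] read 'b'  n10⇒n11  emit P1@[48:53],P2@[50:53]
[54] read 'b'  n11⇒n2 (fail-walked)
[55] read 'a'  n2⇒n12 (fail-walked)
[56] read 'e'  n12⇒n6 (fail-walked)

Result: [[8,1],[8,2],[14,1],[14,2],[21,0],[26,2],[38,0],[44,1],[44,2],[53,1],[53,2]]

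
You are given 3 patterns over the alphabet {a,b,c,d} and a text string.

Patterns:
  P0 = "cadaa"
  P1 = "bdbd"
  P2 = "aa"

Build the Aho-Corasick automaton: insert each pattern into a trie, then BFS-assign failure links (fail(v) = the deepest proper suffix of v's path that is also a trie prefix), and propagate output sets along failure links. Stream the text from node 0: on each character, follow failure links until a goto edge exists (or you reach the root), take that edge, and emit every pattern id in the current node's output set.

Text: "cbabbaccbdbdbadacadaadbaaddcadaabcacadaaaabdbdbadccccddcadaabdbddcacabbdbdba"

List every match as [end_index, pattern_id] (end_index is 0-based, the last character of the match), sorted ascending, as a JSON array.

Build automaton:
Trie (insert patterns):
  0='ε' goto a→10 b→6 c→1
  1='c' goto a→2
  2='ca' goto d→3
  3='cad' goto a→4
  4='cada' goto a→5
  5='cadaa' goto ·  ←P0
  6='b' goto d→7
  7='bd' goto b→8
  8='bdb' goto d→9
  9='bdbd' goto ·  ←P1
  10='a' goto a→11
  11='aa' goto ·  ←P2

BFS fail/out derivation:
  n1('c'): parent n0 fail=0; on 'c' 0 → fail=0;  out ∅∪∅=∅
  n6('b'): parent n0 fail=0; on 'b' 0 → fail=0;  out ∅∪∅=∅
  n10('a'): parent n0 fail=0; on 'a' 0 → fail=0;  out ∅∪∅=∅
  n2('ca'): parent n1 fail=0; on 'a' 0 → fail=10;  out ∅∪∅=∅
  n7('bd'): parent n6 fail=0; on 'd' 0 → fail=0;  out ∅∪∅=∅
  n11('aa'): parent n10 fail=0; on 'a' 0 → fail=10;  out {2}∪∅={2}
  n3('cad'): parent n2 fail=10; on 'd' 10→0 → fail=0;  out ∅∪∅=∅
  n8('bdb'): parent n7 fail=0; on 'b' 0 → fail=6;  out ∅∪∅=∅
  n4('cada'): parent n3 fail=0; on 'a' 0 → fail=10;  out ∅∪∅=∅
  n9('bdbd'): parent n8 fail=6; on 'd' 6 → fail=7;  out {1}∪∅={1}
  n5('cadaa'): parent n4 fail=10; on 'a' 10 → fail=11;  out {0}∪{2}={0,2}

Run:
i=0 'c': node 0→1
i=1 'b': node 1→6 ·f
i=2 'a': node 6→10 ·f
i=3 'b': node 10→6 ·f
i=4 'b': node 6→6 ·f
i=5 'a': node 6→10 ·f
i=6 'c': node 10→1 ·f
i=7 'c': node 1→1 ·f
i=8 'b': node 1→6 ·f
i=9 'd': node 6→7
i=10 'b': node 7→8
i=11 'd': node 8→9  emit P1@[8:11]
i=12 'b': node 9→8 ·f
i=13 'a': node 8→10 ·f
i=14 'd': node 10→0 ·f
i=15 'a': node 0→10
i=16 'c': node 10→1 ·f
i=17 'a': node 1→2
i=18 'd': node 2→3
i=19 'a': node 3→4
i=20 'a': node 4→5  emit P0@[16:20],P2@[19:20]
i=21 'd': node 5→0 ·f
i=22 'b': node 0→6
i=23 'a': node 6→10 ·f
i=24 'a': node 10→11  emit P2@[23:24]
i=25 'd': node 11→0 ·f
i=26 'd': node 0→0
i=27 'c': node 0→1
i=28 'a': node 1→2
i=29 'd': node 2→3
i=30 'a': node 3→4
i=31 'a': node 4→5  emit P0@[27:31],P2@[30:31]
i=32 'b': node 5→6 ·f
i=33 'c': node 6→1 ·f
i=34 'a': node 1→2
i=35 'c': node 2→1 ·f
i=36 'a': node 1→2
i=37 'd': node 2→3
i=38 'a': node 3→4
i=39 'a': node 4→5  emit P0@[35:39],P2@[38:39]
i=40 'a': node 5→11 ·f  emit P2@[39:40]
i=41 'a': node 11→11 ·f  emit P2@[40:41]
i=42 'b': node 11→6 ·f
i=43 'd': node 6→7
i=44 'b': node 7→8
i=45 'd': node 8→9  emit P1@[42:45]
i=46 'b': node 9→8 ·f
i=47 'a': node 8→10 ·f
i=48 'd': node 10→0 ·f
i=49 'c': node 0→1
i=50 'c': node 1→1 ·f
i=51 'c': node 1→1 ·f
i=52 'c': node 1→1 ·f
i=53 'd': node 1→0 ·f
i=54 'd': node 0→0
i=55 'c': node 0→1
i=56 'a': node 1→2
i=57 'd': node 2→3
i=58 'a': node 3→4
i=59 'a': node 4→5  emit P0@[55:59],P2@[58:59]
i=60 'b': node 5→6 ·f
i=61 'd': node 6→7
i=62 'b': node 7→8
i=63 'd': node 8→9  emit P1@[60:63]
i=64 'd': node 9→0 ·f
i=65 'c': node 0→1
i=66 'a': node 1→2
i=67 'c': node 2→1 ·f
i=68 'a': node 1→2
i=69 'b': node 2→6 ·f
i=70 'b': node 6→6 ·f
i=71 'd': node 6→7
i=72 'b': node 7→8
i=73 'd': node 8→9  emit P1@[70:73]
i=74 'b': node 9→8 ·f
i=75 'a': node 8→10 ·f

All matches (sorted): [[11,1],[20,0],[20,2],[24,2],[31,0],[31,2],[39,0],[39,2],[40,2],[41,2],[45,1],[59,0],[59,2],[63,1],[73,1]]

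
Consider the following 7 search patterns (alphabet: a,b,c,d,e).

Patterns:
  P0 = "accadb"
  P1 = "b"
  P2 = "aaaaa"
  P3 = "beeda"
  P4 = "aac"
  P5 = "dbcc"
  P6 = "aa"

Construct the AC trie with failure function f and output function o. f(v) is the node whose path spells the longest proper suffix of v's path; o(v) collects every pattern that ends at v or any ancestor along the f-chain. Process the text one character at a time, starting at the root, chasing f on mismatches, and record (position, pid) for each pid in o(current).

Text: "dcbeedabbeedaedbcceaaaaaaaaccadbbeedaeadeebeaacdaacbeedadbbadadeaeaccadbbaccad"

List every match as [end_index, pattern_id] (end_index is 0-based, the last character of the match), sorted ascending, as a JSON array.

Construct AC machine:
Trie nodes:
  n0 'ε': a→1 b→7 d→17
  n1 'a': a→8 c→2
  n2 'ac': c→3
  n3 'acc': a→4
  n4 'acca': d→5
  n5 'accad': b→6
  n6 'accadb': ·  ←P0
  n7 'b': e→12  ←P1
  n8 'aa': a→9 c→16  ←P6
  n9 'aaa': a→10
  n10 'aaaa': a→11
  n11 'aaaaa': ·  ←P2
  n12 'be': e→13
  n13 'bee': d→14
  n14 'beed': a→15
  n15 'beeda': ·  ←P3
  n16 'aac': ·  ←P4
  n17 'd': b→18
  n18 'db': c→19
  n19 'dbc': c→20
  n20 'dbcc': ·  ←P5

BFS fail/out derivation:
  fail(1) 'a': from fail(0)=0 chase 'a': 0 ⇒ 0;  out=∅∪out(0)=∅
  fail(7) 'b': from fail(0)=0 chase 'b': 0 ⇒ 0;  out={1}∪out(0)={1}
  fail(17) 'd': from fail(0)=0 chase 'd': 0 ⇒ 0;  out=∅∪out(0)=∅
  fail(2) 'ac': from fail(1)=0 chase 'c': 0 ⇒ 0;  out=∅∪out(0)=∅
  fail(8) 'aa': from fail(1)=0 chase 'a': 0 ⇒ 1;  out={6}∪out(1)={6}
  fail(12) 'be': from fail(7)=0 chase 'e': 0 ⇒ 0;  out=∅∪out(0)=∅
  fail(18) 'db': from fail(17)=0 chase 'b': 0 ⇒ 7;  out=∅∪out(7)={1}
  fail(3) 'acc': from fail(2)=0 chase 'c': 0 ⇒ 0;  out=∅∪out(0)=∅
  fail(9) 'aaa': from fail(8)=1 chase 'a': 1 ⇒ 8;  out=∅∪out(8)={6}
  fail(13) 'bee': from fail(12)=0 chase 'e': 0 ⇒ 0;  out=∅∪out(0)=∅
  fail(16) 'aac': from fail(8)=1 chase 'c': 1 ⇒ 2;  out={4}∪out(2)={4}
  fail(19) 'dbc': from fail(18)=7 chase 'c': 7→0 ⇒ 0;  out=∅∪out(0)=∅
  fail(4) 'acca': from fail(3)=0 chase 'a': 0 ⇒ 1;  out=∅∪out(1)=∅
  fail(10) 'aaaa': from fail(9)=8 chase 'a': 8 ⇒ 9;  out=∅∪out(9)={6}
  fail(14) 'beed': from fail(13)=0 chase 'd': 0 ⇒ 17;  out=∅∪out(17)=∅
  fail(20) 'dbcc': from fail(19)=0 chase 'c': 0 ⇒ 0;  out={5}∪out(0)={5}
  fail(5) 'accad': from fail(4)=1 chase 'd': 1→0 ⇒ 17;  out=∅∪out(17)=∅
  fail(11) 'aaaaa': from fail(10)=9 chase 'a': 9 ⇒ 10;  out={2}∪out(10)={2,6}
  fail(15) 'beeda': from fail(14)=17 chase 'a': 17→0 ⇒ 1;  out={3}∪out(1)={3}
  fail(6) 'accadb': from fail(5)=17 chase 'b': 17 ⇒ 18;  out={0}∪out(18)={0,1}

Run:
i=0 'd': node 0→17
i=1 'c': node 17→0 (fail-walked)
i=2 'b': node 0→7  → match P1@[2:2]
i=3 'e': node 7→12
i=4 'e': node 12→13
i=5 'd': node 13→14
i=6 'a': node 14→15  → match P3@[2:6]
i=7 'b': node 15→7 (fail-walked)  → match P1@[7:7]
i=8 'b': node 7→7 (fail-walked)  → match P1@[8:8]
i=9 'e': node 7→12
i=10 'e': node 12→13
i=11 'd': node 13→14
i=12 'a': node 14→15  → match P3@[8:12]
i=13 'e': node 15→0 (fail-walked)
i=14 'd': node 0→17
i=15 'b': node 17→18  → match P1@[15:15]
i=16 'c': node 18→19
i=17 'c': node 19→20  → match P5@[14:17]
i=18 'e': node 20→0 (fail-walked)
i=19 'a': node 0→1
i=20 'a': node 1→8  → match P6@[19:20]
i=21 'a': node 8→9  → match P6@[20:21]
i=22 'a': node 9→10  → match P6@[21:22]
i=23 'a': node 10→11  → match P2@[19:23],P6@[22:23]
i=24 'a': node 11→11 (fail-walked)  → match P2@[20:24],P6@[23:24]
i=25 'a': node 11→11 (fail-walked)  → match P2@[21:25],P6@[24:25]
i=26 'a': node 11→11 (fail-walked)  → match P2@[22:26],P6@[25:26]
i=27 'c': node 11→16 (fail-walked)  → match P4@[25:27]
i=28 'c': node 16→3 (fail-walked)
i=29 'a': node 3→4
i=30 'd': node 4→5
i=31 'b': node 5→6  → match P0@[26:31],P1@[31:31]
i=32 'b': node 6→7 (fail-walked)  → match P1@[32:32]
i=33 'e': node 7→12
i=34 'e': node 12→13
i=35 'd': node 13→14
i=36 'a': node 14→15  → match P3@[32:36]
i=37 'e': node 15→0 (fail-walked)
i=38 'a': node 0→1
i=39 'd': node 1→17 (fail-walked)
i=40 'e': node 17→0 (fail-walked)
i=41 'e': node 0→0
i=42 'b': node 0→7  → match P1@[42:42]
i=43 'e': node 7→12
i=44 'a': node 12→1 (fail-walked)
i=45 'a': node 1→8  → match P6@[44:45]
i=46 'c': node 8→16  → match P4@[44:46]
i=47 'd': node 16→17 (fail-walked)
i=48 'a': node 17→1 (fail-walked)
i=49 'a': node 1→8  → match P6@[48:49]
i=50 'c': node 8→16  → match P4@[48:50]
i=51 'b': node 16→7 (fail-walked)  → match P1@[51:51]
i=52 'e': node 7→12
i=53 'e': node 12→13
i=54 'd': node 13→14
i=55 'a': node 14→15  → match P3@[51:55]
i=56 'd': node 15→17 (fail-walked)
i=57 'b': node 17→18  → match P1@[57:57]
i=58 'b': node 18→7 (fail-walked)  → match P1@[58:58]
i=59 'a': node 7→1 (fail-walked)
i=60 'd': node 1→17 (fail-walked)
i=61 'a': node 17→1 (fail-walked)
i=62 'd': node 1→17 (fail-walked)
i=63 'e': node 17→0 (fail-walked)
i=64 'a': node 0→1
i=65 'e': node 1→0 (fail-walked)
i=66 'a': node 0→1
i=67 'c': node 1→2
i=68 'c': node 2→3
i=69 'a': node 3→4
i=70 'd': node 4→5
i=71 'b': node 5→6  → match P0@[66:71],P1@[71:71]
i=72 'b': node 6→7 (fail-walked)  → match P1@[72:72]
i=73 'a': node 7→1 (fail-walked)
i=74 'c': node 1→2
i=75 'c': node 2→3
i=76 'a': node 3→4
i=77 'd': node 4→5

Matches: [[2,1],[6,3],[7,1],[8,1],[12,3],[15,1],[17,5],[20,6],[21,6],[22,6],[23,2],[23,6],[24,2],[24,6],[25,2],[25,6],[26,2],[26,6],[27,4],[31,0],[31,1],[32,1],[36,3],[42,1],[45,6],[46,4],[49,6],[50,4],[51,1],[55,3],[57,1],[58,1],[71,0],[71,1],[72,1]]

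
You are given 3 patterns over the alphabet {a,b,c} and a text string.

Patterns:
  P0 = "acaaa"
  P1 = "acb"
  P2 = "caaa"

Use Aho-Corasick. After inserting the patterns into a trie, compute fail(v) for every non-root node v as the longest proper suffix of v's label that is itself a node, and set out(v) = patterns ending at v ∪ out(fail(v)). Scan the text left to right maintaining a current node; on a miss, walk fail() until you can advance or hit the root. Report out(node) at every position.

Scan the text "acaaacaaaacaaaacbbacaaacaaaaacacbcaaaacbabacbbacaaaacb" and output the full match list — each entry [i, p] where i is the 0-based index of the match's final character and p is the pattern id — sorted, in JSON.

Build:
Trie (insert patterns):
  n0 'ε': a→1 c→7
  n1 'a': c→2
  n2 'ac': a→3 b→6
  n3 'aca': a→4
  n4 'acaa': a→5
  n5 'acaaa': ·  [P0 ends]
  n6 'acb': ·  [P1 ends]
  n7 'c': a→8
  n8 'ca': a→9
  n9 'caa': a→10
  n10 'caaa': ·  [P2 ends]

Failure links (BFS by depth):
  fail(1) 'a': from fail(0)=0 chase 'a': 0 ⇒ 0;  out=∅∪out(0)=∅
  fail(7) 'c': from fail(0)=0 chase 'c': 0 ⇒ 0;  out=∅∪out(0)=∅
  fail(2) 'ac': from fail(1)=0 chase 'c': 0 ⇒ 7;  out=∅∪out(7)=∅
  fail(8) 'ca': from fail(7)=0 chase 'a': 0 ⇒ 1;  out=∅∪out(1)=∅
  fail(3) 'aca': from fail(2)=7 chase 'a': 7 ⇒ 8;  out=∅∪out(8)=∅
  fail(6) 'acb': from fail(2)=7 chase 'b': 7→0 ⇒ 0;  out={1}∪out(0)={1}
  fail(9) 'caa': from fail(8)=1 chase 'a': 1→0 ⇒ 1;  out=∅∪out(1)=∅
  fail(4) 'acaa': from fail(3)=8 chase 'a': 8 ⇒ 9;  out=∅∪out(9)=∅
  fail(10) 'caaa': from fail(9)=1 chase 'a': 1→0 ⇒ 1;  out={2}∪out(1)={2}
  fail(5) 'acaaa': from fail(4)=9 chase 'a': 9 ⇒ 10;  out={0}∪out(10)={0,2}

Run:
i=0 'a': node 0→1
i=1 'c': node 1→2
i=2 'a': node 2→3
i=3 'a': node 3→4
i=4 'a': node 4→5  emit P0@[0:4],P2@[1:4]
i=5 'c': node 5→2 (via fail)
i=6 'a': node 2→3
i=7 'a': node 3→4
i=8 'a': node 4→5  emit P0@[4:8],P2@[5:8]
i=9 'a': node 5→1 (via fail)
i=10 'c': node 1→2
i=11 'a': node 2→3
i=12 'a': node 3→4
i=13 'a': node 4→5  emit P0@[9:13],P2@[10:13]
i=14 'a': node 5→1 (via fail)
i=15 'c': node 1→2
i=16 'b': node 2→6  emit P1@[14:16]
i=17 'b': node 6→0 (via fail)
i=18 'a': node 0→1
i=19 'c': node 1→2
i=20 'a': node 2→3
i=21 'a': node 3→4
i=22 'a': node 4→5  emit P0@[18:22],P2@[19:22]
i=23 'c': node 5→2 (via fail)
i=24 'a': node 2→3
i=25 'a': node 3→4
i=26 'a': node 4→5  emit P0@[22:26],P2@[23:26]
i=27 'a': node 5→1 (via fail)
i=28 'a': node 1→1 (via fail)
i=29 'c': node 1→2
i=30 'a': node 2→3
i=31 'c': node 3→2 (via fail)
i=32 'b': node 2→6  emit P1@[30:32]
i=33 'c': node 6→7 (via fail)
i=34 'a': node 7→8
i=35 'a': node 8→9
i=36 'a': node 9→10  emit P2@[33:36]
i=37 'a': node 10→1 (via fail)
i=38 'c': node 1→2
i=39 'b': node 2→6  emit P1@[37:39]
i=40 'a': node 6→1 (via fail)
i=41 'b': node 1→0 (via fail)
i=42 'a': node 0→1
i=43 'c': node 1→2
i=44 'b': node 2→6  emit P1@[42:44]
i=45 'b': node 6→0 (via fail)
i=46 'a': node 0→1
i=47 'c': node 1→2
i=48 'a': node 2→3
i=49 'a': node 3→4
i=50 'a': node 4→5  emit P0@[46:50],P2@[47:50]
i=51 'a': node 5→1 (via fail)
i=52 'c': node 1→2
i=53 'b': node 2→6  emit P1@[51:53]

Result: [[4,0],[4,2],[8,0],[8,2],[13,0],[13,2],[16,1],[22,0],[22,2],[26,0],[26,2],[32,1],[36,2],[39,1],[44,1],[50,0],[50,2],[53,1]]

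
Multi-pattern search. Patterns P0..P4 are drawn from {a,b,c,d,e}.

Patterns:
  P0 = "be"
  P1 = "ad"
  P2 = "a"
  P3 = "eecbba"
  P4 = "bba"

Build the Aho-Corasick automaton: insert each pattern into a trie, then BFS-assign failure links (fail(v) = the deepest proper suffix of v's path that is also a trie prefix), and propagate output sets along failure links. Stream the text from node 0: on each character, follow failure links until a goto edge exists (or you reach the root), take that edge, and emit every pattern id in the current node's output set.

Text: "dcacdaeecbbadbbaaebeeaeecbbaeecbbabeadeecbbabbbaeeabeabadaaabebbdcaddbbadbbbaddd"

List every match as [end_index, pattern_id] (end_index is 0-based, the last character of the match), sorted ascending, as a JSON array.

Construct AC machine:
Trie nodes:
  0='ε' goto a→3 b→1 e→5
  1='b' goto b→11 e→2
  2='be' goto ·  ←P0
  3='a' goto d→4  ←P2
  4='ad' goto ·  ←P1
  5='e' goto e→6
  6='ee' goto c→7
  7='eec' goto b→8
  8='eecb' goto b→9
  9='eecbb' goto a→10
  10='eecbba' goto ·  ←P3
  11='bb' goto a→12
  12='bba' goto ·  ←P4

Failure links (BFS by depth):
  fail(1) 'b': from fail(0)=0 chase 'b': 0 ⇒ 0;  out=∅∪out(0)=∅
  fail(3) 'a': from fail(0)=0 chase 'a': 0 ⇒ 0;  out={2}∪out(0)={2}
  fail(5) 'e': from fail(0)=0 chase 'e': 0 ⇒ 0;  out=∅∪out(0)=∅
  fail(2) 'be': from fail(1)=0 chase 'e': 0 ⇒ 5;  out={0}∪out(5)={0}
  fail(4) 'ad': from fail(3)=0 chase 'd': 0 ⇒ 0;  out={1}∪out(0)={1}
  fail(6) 'ee': from fail(5)=0 chase 'e': 0 ⇒ 5;  out=∅∪out(5)=∅
  fail(11) 'bb': from fail(1)=0 chase 'b': 0 ⇒ 1;  out=∅∪out(1)=∅
  fail(7) 'eec': from fail(6)=5 chase 'c': 5→0 ⇒ 0;  out=∅∪out(0)=∅
  fail(12) 'bba': from fail(11)=1 chase 'a': 1→0 ⇒ 3;  out={4}∪out(3)={2,4}
  fail(8) 'eecb': from fail(7)=0 chase 'b': 0 ⇒ 1;  out=∅∪out(1)=∅
  fail(9) 'eecbb': from fail(8)=1 chase 'b': 1 ⇒ 11;  out=∅∪out(11)=∅
  fail(10) 'eecbba': from fail(9)=11 chase 'a': 11 ⇒ 12;  out={3}∪out(12)={2,3,4}

Run:
pos 0 'd': at 0
pos 1 'c': at 0
pos 2 'a': at 3  emit P2@[2:2]
pos 3 'c': at 0 (fail-walked)
pos 4 'd': at 0
pos 5 'a': at 3  emit P2@[5:5]
pos 6 'e': at 5 (fail-walked)
pos 7 'e': at 6
pos 8 'c': at 7
pos 9 'b': at 8
pos 10 'b': at 9
pos 11 'a': at 10  emit P2@[11:11],P3@[6:11],P4@[9:11]
pos 12 'd': at 4 (fail-walked)  emit P1@[11:12]
pos 13 'b': at 1 (fail-walked)
pos 14 'b': at 11
pos 15 'a': at 12  emit P2@[15:15],P4@[13:15]
pos 16 'a': at 3 (fail-walked)  emit P2@[16:16]
pos 17 'e': at 5 (fail-walked)
pos 18 'b': at 1 (fail-walked)
pos 19 'e': at 2  emit P0@[18:19]
pos 20 'e': at 6 (fail-walked)
pos 21 'a': at 3 (fail-walked)  emit P2@[21:21]
pos 22 'e': at 5 (fail-walked)
pos 23 'e': at 6
pos 24 'c': at 7
pos 25 'b': at 8
pos 26 'b': at 9
pos 27 'a': at 10  emit P2@[27:27],P3@[22:27],P4@[25:27]
pos 28 'e': at 5 (fail-walked)
pos 29 'e': at 6
pos 30 'c': at 7
pos 31 'b': at 8
pos 32 'b': at 9
pos 33 'a': at 10  emit P2@[33:33],P3@[28:33],P4@[31:33]
pos 34 'b': at 1 (fail-walked)
pos 35 'e': at 2  emit P0@[34:35]
pos 36 'a': at 3 (fail-walked)  emit P2@[36:36]
pos 37 'd': at 4  emit P1@[36:37]
pos 38 'e': at 5 (fail-walked)
pos 39 'e': at 6
pos 40 'c': at 7
pos 41 'b': at 8
pos 42 'b': at 9
pos 43 'a': at 10  emit P2@[43:43],P3@[38:43],P4@[41:43]
pos 44 'b': at 1 (fail-walked)
pos 45 'b': at 11
pos 46 'b': at 11 (fail-walked)
pos 47 'a': at 12  emit P2@[47:47],P4@[45:47]
pos 48 'e': at 5 (fail-walked)
pos 49 'e': at 6
pos 50 'a': at 3 (fail-walked)  emit P2@[50:50]
pos 51 'b': at 1 (fail-walked)
pos 52 'e': at 2  emit P0@[51:52]
pos 53 'a': at 3 (fail-walked)  emit P2@[53:53]
pos 54 'b': at 1 (fail-walked)
pos 55 'a': at 3 (fail-walked)  emit P2@[55:55]
pos 56 'd': at 4  emit P1@[55:56]
pos 57 'a': at 3 (fail-walked)  emit P2@[57:57]
pos 58 'a': at 3 (fail-walked)  emit P2@[58:58]
pos 59 'a': at 3 (fail-walked)  emit P2@[59:59]
pos 60 'b': at 1 (fail-walked)
pos 61 'e': at 2  emit P0@[60:61]
pos 62 'b': at 1 (fail-walked)
pos 63 'b': at 11
pos 64 'd': at 0 (fail-walked)
pos 65 'c': at 0
pos 66 'a': at 3  emit P2@[66:66]
pos 67 'd': at 4  emit P1@[66:67]
pos 68 'd': at 0 (fail-walked)
pos 69 'b': at 1
pos 70 'b': at 11
pos 71 'a': at 12  emit P2@[71:71],P4@[69:71]
pos 72 'd': at 4 (fail-walked)  emit P1@[71:72]
pos 73 'b': at 1 (fail-walked)
pos 74 'b': at 11
pos 75 'b': at 11 (fail-walked)
pos 76 'a': at 12  emit P2@[76:76],P4@[74:76]
pos 77 'd': at 4 (fail-walked)  emit P1@[76:77]
pos 78 'd': at 0 (fail-walked)
pos 79 'd': at 0

Result: [[2,2],[5,2],[11,2],[11,3],[11,4],[12,1],[15,2],[15,4],[16,2],[19,0],[21,2],[27,2],[27,3],[27,4],[33,2],[33,3],[33,4],[35,0],[36,2],[37,1],[43,2],[43,3],[43,4],[47,2],[47,4],[50,2],[52,0],[53,2],[55,2],[56,1],[57,2],[58,2],[59,2],[61,0],[66,2],[67,1],[71,2],[71,4],[72,1],[76,2],[76,4],[77,1]]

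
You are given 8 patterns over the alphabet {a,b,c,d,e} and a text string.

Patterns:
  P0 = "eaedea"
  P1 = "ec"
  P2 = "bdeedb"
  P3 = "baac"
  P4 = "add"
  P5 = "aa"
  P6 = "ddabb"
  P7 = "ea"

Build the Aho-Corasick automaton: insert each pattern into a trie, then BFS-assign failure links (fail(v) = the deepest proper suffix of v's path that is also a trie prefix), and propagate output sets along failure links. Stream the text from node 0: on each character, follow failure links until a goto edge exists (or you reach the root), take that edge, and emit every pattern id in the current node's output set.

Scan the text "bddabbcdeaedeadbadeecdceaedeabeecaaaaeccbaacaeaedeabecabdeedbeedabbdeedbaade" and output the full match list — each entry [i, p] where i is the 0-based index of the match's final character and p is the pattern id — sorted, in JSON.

Construct AC machine:
Trie (insert patterns):
  0='ε' goto a→17 b→8 d→21 e→1
  1='e' goto a→2 c→7
  2='ea' goto e→3  ←P7
  3='eae' goto d→4
  4='eaed' goto e→5
  5='eaede' goto a→6
  6='eaedea' goto ·  ←P0
  7='ec' goto ·  ←P1
  8='b' goto a→14 d→9
  9='bd' goto e→10
  10='bde' goto e→11
  11='bdee' goto d→12
  12='bdeed' goto b→13
  13='bdeedb' goto ·  ←P2
  14='ba' goto a→15
  15='baa' goto c→16
  16='baac' goto ·  ←P3
  17='a' goto a→20 d→18
  18='ad' goto d→19
  19='add' goto ·  ←P4
  20='aa' goto ·  ←P5
  21='d' goto d→22
  22='dd' goto a→23
  23='dda' goto b→24
  24='ddab' goto b→25
  25='ddabb' goto ·  ←P6

BFS fail/out derivation:
  n1('e'): parent n0 fail=0; on 'e' 0 → fail=0;  out ∅∪∅=∅
  n8('b'): parent n0 fail=0; on 'b' 0 → fail=0;  out ∅∪∅=∅
  n17('a'): parent n0 fail=0; on 'a' 0 → fail=0;  out ∅∪∅=∅
  n21('d'): parent n0 fail=0; on 'd' 0 → fail=0;  out ∅∪∅=∅
  n2('ea'): parent n1 fail=0; on 'a' 0 → fail=17;  out {7}∪∅={7}
  n7('ec'): parent n1 fail=0; on 'c' 0 → fail=0;  out {1}∪∅={1}
  n9('bd'): parent n8 fail=0; on 'd' 0 → fail=21;  out ∅∪∅=∅
  n14('ba'): parent n8 fail=0; on 'a' 0 → fail=17;  out ∅∪∅=∅
  n18('ad'): parent n17 fail=0; on 'd' 0 → fail=21;  out ∅∪∅=∅
  n20('aa'): parent n17 fail=0; on 'a' 0 → fail=17;  out {5}∪∅={5}
  n22('dd'): parent n21 fail=0; on 'd' 0 → fail=21;  out ∅∪∅=∅
  n3('eae'): parent n2 fail=17; on 'e' 17→0 → fail=1;  out ∅∪∅=∅
  n10('bde'): parent n9 fail=21; on 'e' 21→0 → fail=1;  out ∅∪∅=∅
  n15('baa'): parent n14 fail=17; on 'a' 17 → fail=20;  out ∅∪{5}={5}
  n19('add'): parent n18 fail=21; on 'd' 21 → fail=22;  out {4}∪∅={4}
  n23('dda'): parent n22 fail=21; on 'a' 21→0 → fail=17;  out ∅∪∅=∅
  n4('eaed'): parent n3 fail=1; on 'd' 1→0 → fail=21;  out ∅∪∅=∅
  n11('bdee'): parent n10 fail=1; on 'e' 1→0 → fail=1;  out ∅∪∅=∅
  n16('baac'): parent n15 fail=20; on 'c' 20→17→0 → fail=0;  out {3}∪∅={3}
  n24('ddab'): parent n23 fail=17; on 'b' 17→0 → fail=8;  out ∅∪∅=∅
  n5('eaede'): parent n4 fail=21; on 'e' 21→0 → fail=1;  out ∅∪∅=∅
  n12('bdeed'): parent n11 fail=1; on 'd' 1→0 → fail=21;  out ∅∪∅=∅
  n25('ddabb'): parent n24 fail=8; on 'b' 8→0 → fail=8;  out {6}∪∅={6}
  n6('eaedea'): parent n5 fail=1; on 'a' 1 → fail=2;  out {0}∪{7}={0,7}
  n13('bdeedb'): parent n12 fail=21; on 'b' 21→0 → fail=8;  out {2}∪∅={2}

Scan:
[0] read 'b'  n0⇒n8
[1] read 'd'  n8⇒n9
[2] read 'd'  n9⇒n22 (fail-walked)
[3] read 'a'  n22⇒n23
[4] read 'b'  n23⇒n24
[5] read 'b'  n24⇒n25  ** P6@[1:5]
[6] read 'c'  n25⇒n0 (fail-walked)
[7] read 'd'  n0⇒n21
[8] read 'e'  n21⇒n1 (fail-walked)
[9] read 'a'  n1⇒n2  ** P7@[8:9]
[10] read 'e'  n2⇒n3
[11] read 'd'  n3⇒n4
[12] read 'e'  n4⇒n5
[13] read 'a'  n5⇒n6  ** P0@[8:13],P7@[12:13]
[14] read 'd'  n6⇒n18 (fail-walked)
[15] read 'b'  n18⇒n8 (fail-walked)
[16] read 'a'  n8⇒n14
[17] read 'd'  n14⇒n18 (fail-walked)
[18] read 'e'  n18⇒n1 (fail-walked)
[19] read 'e'  n1⇒n1 (fail-walked)
[20] read 'c'  n1⇒n7  ** P1@[19:20]
[21] read 'd'  n7⇒n21 (fail-walked)
[22] read 'c'  n21⇒n0 (fail-walked)
[23] read 'e'  n0⇒n1
[24] read 'a'  n1⇒n2  ** P7@[23:24]
[25] read 'e'  n2⇒n3
[26] read 'd'  n3⇒n4
[27] read 'e'  n4⇒n5
[28] read 'a'  n5⇒n6  ** P0@[23:28],P7@[27:28]
[29] read 'b'  n6⇒n8 (fail-walked)
[30] read 'e'  n8⇒n1 (fail-walked)
[31] read 'e'  n1⇒n1 (fail-walked)
[32] read 'c'  n1⇒n7  ** P1@[31:32]
[33] read 'a'  n7⇒n17 (fail-walked)
[34] read 'a'  n17⇒n20  ** P5@[33:34]
[35] read 'a'  n20⇒n20 (fail-walked)  ** P5@[34:35]
[36] read 'a'  n20⇒n20 (fail-walked)  ** P5@[35:36]
[37] read 'e'  n20⇒n1 (fail-walked)
[38] read 'c'  n1⇒n7  ** P1@[37:38]
[39] read 'c'  n7⇒n0 (fail-walked)
[40] read 'b'  n0⇒n8
[41] read 'a'  n8⇒n14
[42] read 'a'  n14⇒n15  ** P5@[41:42]
[43] read 'c'  n15⇒n16  ** P3@[40:43]
[44] read 'a'  n16⇒n17 (fail-walked)
[45] read 'e'  n17⇒n1 (fail-walked)
[46] read 'a'  n1⇒n2  ** P7@[45:46]
[47] read 'e'  n2⇒n3
[48] read 'd'  n3⇒n4
[49] read 'e'  n4⇒n5
[50] read 'a'  n5⇒n6  ** P0@[45:50],P7@[49:50]
[51] read 'b'  n6⇒n8 (fail-walked)
[52] read 'e'  n8⇒n1 (fail-walked)
[53] read 'c'  n1⇒n7  ** P1@[52:53]
[54] read 'a'  n7⇒n17 (fail-walked)
[55] read 'b'  n17⇒n8 (fail-walked)
[56] read 'd'  n8⇒n9
[57] read 'e'  n9⇒n10
[58] read 'e'  n10⇒n11
[59] read 'd'  n11⇒n12
[60] read 'b'  n12⇒n13  ** P2@[55:60]
[61] read 'e'  n13⇒n1 (fail-walked)
[62] read 'e'  n1⇒n1 (fail-walked)
[63] read 'd'  n1⇒n21 (fail-walked)
[64] read 'a'  n21⇒n17 (fail-walked)
[65] read 'b'  n17⇒n8 (fail-walked)
[66] read 'b'  n8⇒n8 (fail-walked)
[67] read 'd'  n8⇒n9
[68] read 'e'  n9⇒n10
[69] read 'e'  n10⇒n11
[70] read 'd'  n11⇒n12
[71] read 'b'  n12⇒n13  ** P2@[66:71]
[72] read 'a'  n13⇒n14 (fail-walked)
[73] read 'a'  n14⇒n15  ** P5@[72:73]
[74] read 'd'  n15⇒n18 (fail-walked)
[75] read 'e'  n18⇒n1 (fail-walked)

Matches: [[5,6],[9,7],[13,0],[13,7],[20,1],[24,7],[28,0],[28,7],[32,1],[34,5],[35,5],[36,5],[38,1],[42,5],[43,3],[46,7],[50,0],[50,7],[53,1],[60,2],[71,2],[73,5]]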